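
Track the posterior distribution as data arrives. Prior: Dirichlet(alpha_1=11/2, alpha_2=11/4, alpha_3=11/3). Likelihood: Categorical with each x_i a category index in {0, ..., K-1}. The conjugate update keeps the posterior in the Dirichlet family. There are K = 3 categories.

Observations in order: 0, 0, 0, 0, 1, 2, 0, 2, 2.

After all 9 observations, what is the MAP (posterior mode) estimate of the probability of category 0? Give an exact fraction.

114/215

obs 1: x=0 → posterior Dirichlet(13/2, 11/4, 11/3)
obs 2: x=0 → posterior Dirichlet(15/2, 11/4, 11/3)
obs 3: x=0 → posterior Dirichlet(17/2, 11/4, 11/3)
obs 4: x=0 → posterior Dirichlet(19/2, 11/4, 11/3)
obs 5: x=1 → posterior Dirichlet(19/2, 15/4, 11/3)
obs 6: x=2 → posterior Dirichlet(19/2, 15/4, 14/3)
obs 7: x=0 → posterior Dirichlet(21/2, 15/4, 14/3)
obs 8: x=2 → posterior Dirichlet(21/2, 15/4, 17/3)
obs 9: x=2 → posterior Dirichlet(21/2, 15/4, 20/3)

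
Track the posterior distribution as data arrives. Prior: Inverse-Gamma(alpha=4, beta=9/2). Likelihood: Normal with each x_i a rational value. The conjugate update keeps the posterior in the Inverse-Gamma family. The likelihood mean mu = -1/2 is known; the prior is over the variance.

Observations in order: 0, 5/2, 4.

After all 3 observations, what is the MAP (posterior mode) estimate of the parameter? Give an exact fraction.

77/26

obs 1: x=0 → posterior Inverse-Gamma(9/2, 37/8)
obs 2: x=5/2 → posterior Inverse-Gamma(5, 73/8)
obs 3: x=4 → posterior Inverse-Gamma(11/2, 77/4)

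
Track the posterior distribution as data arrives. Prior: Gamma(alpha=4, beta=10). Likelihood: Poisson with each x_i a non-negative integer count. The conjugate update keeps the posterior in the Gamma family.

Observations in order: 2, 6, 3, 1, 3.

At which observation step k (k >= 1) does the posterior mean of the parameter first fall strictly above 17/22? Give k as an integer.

obs 1: x=2 → posterior Gamma(6, 11)
obs 2: x=6 → posterior Gamma(12, 12)
obs 3: x=3 → posterior Gamma(15, 13)
obs 4: x=1 → posterior Gamma(16, 14)
obs 5: x=3 → posterior Gamma(19, 15)

k = 2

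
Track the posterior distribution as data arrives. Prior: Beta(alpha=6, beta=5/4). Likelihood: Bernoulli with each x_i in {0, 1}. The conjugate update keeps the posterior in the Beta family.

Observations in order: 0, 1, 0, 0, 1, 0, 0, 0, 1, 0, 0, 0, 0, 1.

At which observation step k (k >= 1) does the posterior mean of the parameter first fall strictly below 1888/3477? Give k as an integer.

obs 1: x=0 → posterior Beta(6, 9/4)
obs 2: x=1 → posterior Beta(7, 9/4)
obs 3: x=0 → posterior Beta(7, 13/4)
obs 4: x=0 → posterior Beta(7, 17/4)
obs 5: x=1 → posterior Beta(8, 17/4)
obs 6: x=0 → posterior Beta(8, 21/4)
obs 7: x=0 → posterior Beta(8, 25/4)
obs 8: x=0 → posterior Beta(8, 29/4)
obs 9: x=1 → posterior Beta(9, 29/4)
obs 10: x=0 → posterior Beta(9, 33/4)
obs 11: x=0 → posterior Beta(9, 37/4)
obs 12: x=0 → posterior Beta(9, 41/4)
obs 13: x=0 → posterior Beta(9, 45/4)
obs 14: x=1 → posterior Beta(10, 45/4)

k = 8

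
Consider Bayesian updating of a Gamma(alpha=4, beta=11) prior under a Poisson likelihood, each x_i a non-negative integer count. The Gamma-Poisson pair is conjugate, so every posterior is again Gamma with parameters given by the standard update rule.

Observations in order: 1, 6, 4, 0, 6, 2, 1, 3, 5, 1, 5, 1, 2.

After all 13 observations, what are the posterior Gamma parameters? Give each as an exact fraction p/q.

obs 1: x=1 → posterior Gamma(5, 12)
obs 2: x=6 → posterior Gamma(11, 13)
obs 3: x=4 → posterior Gamma(15, 14)
obs 4: x=0 → posterior Gamma(15, 15)
obs 5: x=6 → posterior Gamma(21, 16)
obs 6: x=2 → posterior Gamma(23, 17)
obs 7: x=1 → posterior Gamma(24, 18)
obs 8: x=3 → posterior Gamma(27, 19)
obs 9: x=5 → posterior Gamma(32, 20)
obs 10: x=1 → posterior Gamma(33, 21)
obs 11: x=5 → posterior Gamma(38, 22)
obs 12: x=1 → posterior Gamma(39, 23)
obs 13: x=2 → posterior Gamma(41, 24)

alpha=41, beta=24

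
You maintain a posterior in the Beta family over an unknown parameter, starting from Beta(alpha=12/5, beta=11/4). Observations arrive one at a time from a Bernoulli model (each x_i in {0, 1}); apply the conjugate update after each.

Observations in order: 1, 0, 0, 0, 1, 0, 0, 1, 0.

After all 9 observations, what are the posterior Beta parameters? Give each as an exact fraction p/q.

obs 1: x=1 → posterior Beta(17/5, 11/4)
obs 2: x=0 → posterior Beta(17/5, 15/4)
obs 3: x=0 → posterior Beta(17/5, 19/4)
obs 4: x=0 → posterior Beta(17/5, 23/4)
obs 5: x=1 → posterior Beta(22/5, 23/4)
obs 6: x=0 → posterior Beta(22/5, 27/4)
obs 7: x=0 → posterior Beta(22/5, 31/4)
obs 8: x=1 → posterior Beta(27/5, 31/4)
obs 9: x=0 → posterior Beta(27/5, 35/4)

alpha=27/5, beta=35/4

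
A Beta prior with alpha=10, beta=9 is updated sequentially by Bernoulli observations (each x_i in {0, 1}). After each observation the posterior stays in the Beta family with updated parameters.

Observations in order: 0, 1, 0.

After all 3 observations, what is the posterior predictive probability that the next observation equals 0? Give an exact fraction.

1/2

obs 1: x=0 → posterior Beta(10, 10)
obs 2: x=1 → posterior Beta(11, 10)
obs 3: x=0 → posterior Beta(11, 11)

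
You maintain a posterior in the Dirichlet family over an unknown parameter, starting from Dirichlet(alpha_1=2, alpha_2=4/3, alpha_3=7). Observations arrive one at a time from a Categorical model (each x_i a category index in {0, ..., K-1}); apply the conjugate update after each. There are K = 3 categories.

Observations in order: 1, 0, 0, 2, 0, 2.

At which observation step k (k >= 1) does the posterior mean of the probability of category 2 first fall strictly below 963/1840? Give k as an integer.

obs 1: x=1 → posterior Dirichlet(2, 7/3, 7)
obs 2: x=0 → posterior Dirichlet(3, 7/3, 7)
obs 3: x=0 → posterior Dirichlet(4, 7/3, 7)
obs 4: x=2 → posterior Dirichlet(4, 7/3, 8)
obs 5: x=0 → posterior Dirichlet(5, 7/3, 8)
obs 6: x=2 → posterior Dirichlet(5, 7/3, 9)

k = 5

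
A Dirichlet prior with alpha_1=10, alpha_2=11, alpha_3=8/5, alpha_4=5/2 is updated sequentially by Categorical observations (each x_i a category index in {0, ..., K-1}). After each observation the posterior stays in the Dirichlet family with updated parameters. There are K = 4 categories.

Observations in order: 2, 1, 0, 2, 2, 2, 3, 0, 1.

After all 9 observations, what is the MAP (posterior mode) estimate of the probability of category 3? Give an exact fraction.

obs 1: x=2 → posterior Dirichlet(10, 11, 13/5, 5/2)
obs 2: x=1 → posterior Dirichlet(10, 12, 13/5, 5/2)
obs 3: x=0 → posterior Dirichlet(11, 12, 13/5, 5/2)
obs 4: x=2 → posterior Dirichlet(11, 12, 18/5, 5/2)
obs 5: x=2 → posterior Dirichlet(11, 12, 23/5, 5/2)
obs 6: x=2 → posterior Dirichlet(11, 12, 28/5, 5/2)
obs 7: x=3 → posterior Dirichlet(11, 12, 28/5, 7/2)
obs 8: x=0 → posterior Dirichlet(12, 12, 28/5, 7/2)
obs 9: x=1 → posterior Dirichlet(12, 13, 28/5, 7/2)

25/301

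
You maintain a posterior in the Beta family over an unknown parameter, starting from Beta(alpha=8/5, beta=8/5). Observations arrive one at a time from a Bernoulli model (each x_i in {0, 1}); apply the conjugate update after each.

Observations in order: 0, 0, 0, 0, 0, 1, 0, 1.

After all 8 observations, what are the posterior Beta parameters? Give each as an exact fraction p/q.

alpha=18/5, beta=38/5

obs 1: x=0 → posterior Beta(8/5, 13/5)
obs 2: x=0 → posterior Beta(8/5, 18/5)
obs 3: x=0 → posterior Beta(8/5, 23/5)
obs 4: x=0 → posterior Beta(8/5, 28/5)
obs 5: x=0 → posterior Beta(8/5, 33/5)
obs 6: x=1 → posterior Beta(13/5, 33/5)
obs 7: x=0 → posterior Beta(13/5, 38/5)
obs 8: x=1 → posterior Beta(18/5, 38/5)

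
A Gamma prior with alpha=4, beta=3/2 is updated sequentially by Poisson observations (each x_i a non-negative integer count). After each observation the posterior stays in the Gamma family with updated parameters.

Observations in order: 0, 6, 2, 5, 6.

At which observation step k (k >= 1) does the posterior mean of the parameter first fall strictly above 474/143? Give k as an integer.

obs 1: x=0 → posterior Gamma(4, 5/2)
obs 2: x=6 → posterior Gamma(10, 7/2)
obs 3: x=2 → posterior Gamma(12, 9/2)
obs 4: x=5 → posterior Gamma(17, 11/2)
obs 5: x=6 → posterior Gamma(23, 13/2)

k = 5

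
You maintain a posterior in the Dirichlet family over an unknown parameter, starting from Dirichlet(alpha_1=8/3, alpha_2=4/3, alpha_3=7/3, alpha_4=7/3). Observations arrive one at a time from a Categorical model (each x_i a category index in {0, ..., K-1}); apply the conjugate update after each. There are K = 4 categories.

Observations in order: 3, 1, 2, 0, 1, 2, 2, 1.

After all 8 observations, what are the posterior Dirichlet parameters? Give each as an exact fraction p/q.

obs 1: x=3 → posterior Dirichlet(8/3, 4/3, 7/3, 10/3)
obs 2: x=1 → posterior Dirichlet(8/3, 7/3, 7/3, 10/3)
obs 3: x=2 → posterior Dirichlet(8/3, 7/3, 10/3, 10/3)
obs 4: x=0 → posterior Dirichlet(11/3, 7/3, 10/3, 10/3)
obs 5: x=1 → posterior Dirichlet(11/3, 10/3, 10/3, 10/3)
obs 6: x=2 → posterior Dirichlet(11/3, 10/3, 13/3, 10/3)
obs 7: x=2 → posterior Dirichlet(11/3, 10/3, 16/3, 10/3)
obs 8: x=1 → posterior Dirichlet(11/3, 13/3, 16/3, 10/3)

alpha_1=11/3, alpha_2=13/3, alpha_3=16/3, alpha_4=10/3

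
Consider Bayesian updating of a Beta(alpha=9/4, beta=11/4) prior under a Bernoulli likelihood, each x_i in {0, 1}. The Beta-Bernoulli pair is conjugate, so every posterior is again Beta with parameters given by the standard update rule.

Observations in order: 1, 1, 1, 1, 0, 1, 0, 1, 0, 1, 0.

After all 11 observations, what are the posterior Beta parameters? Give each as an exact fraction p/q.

obs 1: x=1 → posterior Beta(13/4, 11/4)
obs 2: x=1 → posterior Beta(17/4, 11/4)
obs 3: x=1 → posterior Beta(21/4, 11/4)
obs 4: x=1 → posterior Beta(25/4, 11/4)
obs 5: x=0 → posterior Beta(25/4, 15/4)
obs 6: x=1 → posterior Beta(29/4, 15/4)
obs 7: x=0 → posterior Beta(29/4, 19/4)
obs 8: x=1 → posterior Beta(33/4, 19/4)
obs 9: x=0 → posterior Beta(33/4, 23/4)
obs 10: x=1 → posterior Beta(37/4, 23/4)
obs 11: x=0 → posterior Beta(37/4, 27/4)

alpha=37/4, beta=27/4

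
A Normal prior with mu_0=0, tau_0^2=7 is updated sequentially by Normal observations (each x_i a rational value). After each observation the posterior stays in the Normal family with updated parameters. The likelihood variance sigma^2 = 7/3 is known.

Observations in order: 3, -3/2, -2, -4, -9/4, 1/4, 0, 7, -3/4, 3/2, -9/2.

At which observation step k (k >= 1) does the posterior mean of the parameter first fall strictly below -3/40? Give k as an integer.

k = 3

obs 1: x=3 → posterior Normal(9/4, 7/4)
obs 2: x=-3/2 → posterior Normal(9/14, 1)
obs 3: x=-2 → posterior Normal(-3/20, 7/10)
obs 4: x=-4 → posterior Normal(-27/26, 7/13)
obs 5: x=-9/4 → posterior Normal(-81/64, 7/16)
obs 6: x=1/4 → posterior Normal(-39/38, 7/19)
obs 7: x=0 → posterior Normal(-39/44, 7/22)
obs 8: x=7 → posterior Normal(3/50, 7/25)
obs 9: x=-3/4 → posterior Normal(-3/112, 1/4)
obs 10: x=3/2 → posterior Normal(15/124, 7/31)
obs 11: x=-9/2 → posterior Normal(-39/136, 7/34)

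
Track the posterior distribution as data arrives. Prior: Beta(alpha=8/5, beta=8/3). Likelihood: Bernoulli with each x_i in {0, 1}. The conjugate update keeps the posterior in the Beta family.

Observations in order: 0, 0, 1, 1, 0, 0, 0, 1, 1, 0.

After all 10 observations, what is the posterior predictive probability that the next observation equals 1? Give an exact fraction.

42/107

obs 1: x=0 → posterior Beta(8/5, 11/3)
obs 2: x=0 → posterior Beta(8/5, 14/3)
obs 3: x=1 → posterior Beta(13/5, 14/3)
obs 4: x=1 → posterior Beta(18/5, 14/3)
obs 5: x=0 → posterior Beta(18/5, 17/3)
obs 6: x=0 → posterior Beta(18/5, 20/3)
obs 7: x=0 → posterior Beta(18/5, 23/3)
obs 8: x=1 → posterior Beta(23/5, 23/3)
obs 9: x=1 → posterior Beta(28/5, 23/3)
obs 10: x=0 → posterior Beta(28/5, 26/3)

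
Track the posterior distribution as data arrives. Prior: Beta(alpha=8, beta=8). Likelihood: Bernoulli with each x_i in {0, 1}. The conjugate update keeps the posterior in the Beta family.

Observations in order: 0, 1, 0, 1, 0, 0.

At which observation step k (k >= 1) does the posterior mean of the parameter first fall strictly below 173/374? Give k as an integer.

k = 6

obs 1: x=0 → posterior Beta(8, 9)
obs 2: x=1 → posterior Beta(9, 9)
obs 3: x=0 → posterior Beta(9, 10)
obs 4: x=1 → posterior Beta(10, 10)
obs 5: x=0 → posterior Beta(10, 11)
obs 6: x=0 → posterior Beta(10, 12)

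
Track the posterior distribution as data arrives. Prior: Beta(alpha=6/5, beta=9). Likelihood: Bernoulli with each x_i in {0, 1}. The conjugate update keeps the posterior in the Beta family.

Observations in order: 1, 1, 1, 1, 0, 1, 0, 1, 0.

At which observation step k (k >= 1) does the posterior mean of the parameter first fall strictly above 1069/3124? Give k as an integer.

k = 4

obs 1: x=1 → posterior Beta(11/5, 9)
obs 2: x=1 → posterior Beta(16/5, 9)
obs 3: x=1 → posterior Beta(21/5, 9)
obs 4: x=1 → posterior Beta(26/5, 9)
obs 5: x=0 → posterior Beta(26/5, 10)
obs 6: x=1 → posterior Beta(31/5, 10)
obs 7: x=0 → posterior Beta(31/5, 11)
obs 8: x=1 → posterior Beta(36/5, 11)
obs 9: x=0 → posterior Beta(36/5, 12)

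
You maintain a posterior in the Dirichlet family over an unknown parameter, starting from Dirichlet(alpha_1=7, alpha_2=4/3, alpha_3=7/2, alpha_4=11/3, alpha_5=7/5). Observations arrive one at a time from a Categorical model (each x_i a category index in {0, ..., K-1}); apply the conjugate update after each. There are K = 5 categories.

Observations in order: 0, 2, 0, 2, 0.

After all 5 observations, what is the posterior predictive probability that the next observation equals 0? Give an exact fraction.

obs 1: x=0 → posterior Dirichlet(8, 4/3, 7/2, 11/3, 7/5)
obs 2: x=2 → posterior Dirichlet(8, 4/3, 9/2, 11/3, 7/5)
obs 3: x=0 → posterior Dirichlet(9, 4/3, 9/2, 11/3, 7/5)
obs 4: x=2 → posterior Dirichlet(9, 4/3, 11/2, 11/3, 7/5)
obs 5: x=0 → posterior Dirichlet(10, 4/3, 11/2, 11/3, 7/5)

100/219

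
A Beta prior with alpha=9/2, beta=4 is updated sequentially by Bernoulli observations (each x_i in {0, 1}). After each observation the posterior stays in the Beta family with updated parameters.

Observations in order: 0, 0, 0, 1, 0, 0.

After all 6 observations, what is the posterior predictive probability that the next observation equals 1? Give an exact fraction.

obs 1: x=0 → posterior Beta(9/2, 5)
obs 2: x=0 → posterior Beta(9/2, 6)
obs 3: x=0 → posterior Beta(9/2, 7)
obs 4: x=1 → posterior Beta(11/2, 7)
obs 5: x=0 → posterior Beta(11/2, 8)
obs 6: x=0 → posterior Beta(11/2, 9)

11/29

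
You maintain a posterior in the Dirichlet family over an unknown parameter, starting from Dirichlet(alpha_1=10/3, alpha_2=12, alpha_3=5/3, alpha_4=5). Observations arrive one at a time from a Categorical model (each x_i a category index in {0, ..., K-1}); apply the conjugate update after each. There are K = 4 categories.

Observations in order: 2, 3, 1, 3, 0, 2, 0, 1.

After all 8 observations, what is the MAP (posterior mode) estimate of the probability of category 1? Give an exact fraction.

1/2

obs 1: x=2 → posterior Dirichlet(10/3, 12, 8/3, 5)
obs 2: x=3 → posterior Dirichlet(10/3, 12, 8/3, 6)
obs 3: x=1 → posterior Dirichlet(10/3, 13, 8/3, 6)
obs 4: x=3 → posterior Dirichlet(10/3, 13, 8/3, 7)
obs 5: x=0 → posterior Dirichlet(13/3, 13, 8/3, 7)
obs 6: x=2 → posterior Dirichlet(13/3, 13, 11/3, 7)
obs 7: x=0 → posterior Dirichlet(16/3, 13, 11/3, 7)
obs 8: x=1 → posterior Dirichlet(16/3, 14, 11/3, 7)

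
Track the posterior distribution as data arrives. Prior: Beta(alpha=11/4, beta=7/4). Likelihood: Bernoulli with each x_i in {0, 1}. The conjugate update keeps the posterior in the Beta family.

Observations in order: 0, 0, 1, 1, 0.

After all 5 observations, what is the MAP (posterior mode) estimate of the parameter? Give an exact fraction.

obs 1: x=0 → posterior Beta(11/4, 11/4)
obs 2: x=0 → posterior Beta(11/4, 15/4)
obs 3: x=1 → posterior Beta(15/4, 15/4)
obs 4: x=1 → posterior Beta(19/4, 15/4)
obs 5: x=0 → posterior Beta(19/4, 19/4)

1/2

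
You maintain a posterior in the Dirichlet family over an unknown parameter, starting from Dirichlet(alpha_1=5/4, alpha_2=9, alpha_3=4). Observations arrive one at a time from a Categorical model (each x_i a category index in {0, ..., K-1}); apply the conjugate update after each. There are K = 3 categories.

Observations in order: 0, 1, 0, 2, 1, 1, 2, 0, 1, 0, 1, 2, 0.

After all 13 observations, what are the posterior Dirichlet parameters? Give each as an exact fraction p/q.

obs 1: x=0 → posterior Dirichlet(9/4, 9, 4)
obs 2: x=1 → posterior Dirichlet(9/4, 10, 4)
obs 3: x=0 → posterior Dirichlet(13/4, 10, 4)
obs 4: x=2 → posterior Dirichlet(13/4, 10, 5)
obs 5: x=1 → posterior Dirichlet(13/4, 11, 5)
obs 6: x=1 → posterior Dirichlet(13/4, 12, 5)
obs 7: x=2 → posterior Dirichlet(13/4, 12, 6)
obs 8: x=0 → posterior Dirichlet(17/4, 12, 6)
obs 9: x=1 → posterior Dirichlet(17/4, 13, 6)
obs 10: x=0 → posterior Dirichlet(21/4, 13, 6)
obs 11: x=1 → posterior Dirichlet(21/4, 14, 6)
obs 12: x=2 → posterior Dirichlet(21/4, 14, 7)
obs 13: x=0 → posterior Dirichlet(25/4, 14, 7)

alpha_1=25/4, alpha_2=14, alpha_3=7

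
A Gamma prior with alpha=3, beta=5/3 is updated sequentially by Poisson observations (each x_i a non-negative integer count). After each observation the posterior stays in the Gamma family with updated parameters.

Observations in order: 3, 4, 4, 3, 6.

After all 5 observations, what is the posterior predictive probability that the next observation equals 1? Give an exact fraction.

2516582400000000000000000000000/20880467999847912034355032910567

obs 1: x=3 → posterior Gamma(6, 8/3)
obs 2: x=4 → posterior Gamma(10, 11/3)
obs 3: x=4 → posterior Gamma(14, 14/3)
obs 4: x=3 → posterior Gamma(17, 17/3)
obs 5: x=6 → posterior Gamma(23, 20/3)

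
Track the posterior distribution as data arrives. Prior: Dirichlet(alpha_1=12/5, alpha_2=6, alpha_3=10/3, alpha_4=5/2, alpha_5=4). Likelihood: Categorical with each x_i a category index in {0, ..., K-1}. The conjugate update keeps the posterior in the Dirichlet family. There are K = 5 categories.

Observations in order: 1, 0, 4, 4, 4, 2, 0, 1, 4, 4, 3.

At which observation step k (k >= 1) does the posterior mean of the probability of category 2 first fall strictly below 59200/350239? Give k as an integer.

k = 2

obs 1: x=1 → posterior Dirichlet(12/5, 7, 10/3, 5/2, 4)
obs 2: x=0 → posterior Dirichlet(17/5, 7, 10/3, 5/2, 4)
obs 3: x=4 → posterior Dirichlet(17/5, 7, 10/3, 5/2, 5)
obs 4: x=4 → posterior Dirichlet(17/5, 7, 10/3, 5/2, 6)
obs 5: x=4 → posterior Dirichlet(17/5, 7, 10/3, 5/2, 7)
obs 6: x=2 → posterior Dirichlet(17/5, 7, 13/3, 5/2, 7)
obs 7: x=0 → posterior Dirichlet(22/5, 7, 13/3, 5/2, 7)
obs 8: x=1 → posterior Dirichlet(22/5, 8, 13/3, 5/2, 7)
obs 9: x=4 → posterior Dirichlet(22/5, 8, 13/3, 5/2, 8)
obs 10: x=4 → posterior Dirichlet(22/5, 8, 13/3, 5/2, 9)
obs 11: x=3 → posterior Dirichlet(22/5, 8, 13/3, 7/2, 9)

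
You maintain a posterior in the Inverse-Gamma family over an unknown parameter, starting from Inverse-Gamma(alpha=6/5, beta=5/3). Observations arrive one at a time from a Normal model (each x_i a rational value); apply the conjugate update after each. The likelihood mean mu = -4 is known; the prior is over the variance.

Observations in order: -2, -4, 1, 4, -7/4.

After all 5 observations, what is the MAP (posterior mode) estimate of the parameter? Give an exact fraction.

24335/2256

obs 1: x=-2 → posterior Inverse-Gamma(17/10, 11/3)
obs 2: x=-4 → posterior Inverse-Gamma(11/5, 11/3)
obs 3: x=1 → posterior Inverse-Gamma(27/10, 97/6)
obs 4: x=4 → posterior Inverse-Gamma(16/5, 289/6)
obs 5: x=-7/4 → posterior Inverse-Gamma(37/10, 4867/96)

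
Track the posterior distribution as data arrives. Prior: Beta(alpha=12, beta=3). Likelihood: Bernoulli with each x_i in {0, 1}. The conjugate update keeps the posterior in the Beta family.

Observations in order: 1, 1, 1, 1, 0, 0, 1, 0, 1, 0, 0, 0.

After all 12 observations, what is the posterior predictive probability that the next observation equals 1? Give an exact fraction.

2/3

obs 1: x=1 → posterior Beta(13, 3)
obs 2: x=1 → posterior Beta(14, 3)
obs 3: x=1 → posterior Beta(15, 3)
obs 4: x=1 → posterior Beta(16, 3)
obs 5: x=0 → posterior Beta(16, 4)
obs 6: x=0 → posterior Beta(16, 5)
obs 7: x=1 → posterior Beta(17, 5)
obs 8: x=0 → posterior Beta(17, 6)
obs 9: x=1 → posterior Beta(18, 6)
obs 10: x=0 → posterior Beta(18, 7)
obs 11: x=0 → posterior Beta(18, 8)
obs 12: x=0 → posterior Beta(18, 9)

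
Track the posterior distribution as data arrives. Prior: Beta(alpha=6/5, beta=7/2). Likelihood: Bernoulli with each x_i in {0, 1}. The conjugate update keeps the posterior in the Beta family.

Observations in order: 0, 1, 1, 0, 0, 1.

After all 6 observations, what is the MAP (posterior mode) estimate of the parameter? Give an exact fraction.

obs 1: x=0 → posterior Beta(6/5, 9/2)
obs 2: x=1 → posterior Beta(11/5, 9/2)
obs 3: x=1 → posterior Beta(16/5, 9/2)
obs 4: x=0 → posterior Beta(16/5, 11/2)
obs 5: x=0 → posterior Beta(16/5, 13/2)
obs 6: x=1 → posterior Beta(21/5, 13/2)

32/87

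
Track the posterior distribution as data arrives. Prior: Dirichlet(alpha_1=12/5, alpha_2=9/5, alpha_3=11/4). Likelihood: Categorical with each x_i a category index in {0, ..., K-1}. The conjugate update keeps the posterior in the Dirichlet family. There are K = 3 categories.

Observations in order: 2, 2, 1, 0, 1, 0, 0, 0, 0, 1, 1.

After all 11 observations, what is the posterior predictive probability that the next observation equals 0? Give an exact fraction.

148/359

obs 1: x=2 → posterior Dirichlet(12/5, 9/5, 15/4)
obs 2: x=2 → posterior Dirichlet(12/5, 9/5, 19/4)
obs 3: x=1 → posterior Dirichlet(12/5, 14/5, 19/4)
obs 4: x=0 → posterior Dirichlet(17/5, 14/5, 19/4)
obs 5: x=1 → posterior Dirichlet(17/5, 19/5, 19/4)
obs 6: x=0 → posterior Dirichlet(22/5, 19/5, 19/4)
obs 7: x=0 → posterior Dirichlet(27/5, 19/5, 19/4)
obs 8: x=0 → posterior Dirichlet(32/5, 19/5, 19/4)
obs 9: x=0 → posterior Dirichlet(37/5, 19/5, 19/4)
obs 10: x=1 → posterior Dirichlet(37/5, 24/5, 19/4)
obs 11: x=1 → posterior Dirichlet(37/5, 29/5, 19/4)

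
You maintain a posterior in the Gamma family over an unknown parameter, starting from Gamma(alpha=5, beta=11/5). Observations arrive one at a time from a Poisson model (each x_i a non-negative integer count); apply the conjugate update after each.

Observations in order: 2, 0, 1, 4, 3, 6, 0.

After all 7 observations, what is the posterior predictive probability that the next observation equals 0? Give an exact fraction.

obs 1: x=2 → posterior Gamma(7, 16/5)
obs 2: x=0 → posterior Gamma(7, 21/5)
obs 3: x=1 → posterior Gamma(8, 26/5)
obs 4: x=4 → posterior Gamma(12, 31/5)
obs 5: x=3 → posterior Gamma(15, 36/5)
obs 6: x=6 → posterior Gamma(21, 41/5)
obs 7: x=0 → posterior Gamma(21, 46/5)

82777911581884779619417251377053696/722726032208405222356932396635526051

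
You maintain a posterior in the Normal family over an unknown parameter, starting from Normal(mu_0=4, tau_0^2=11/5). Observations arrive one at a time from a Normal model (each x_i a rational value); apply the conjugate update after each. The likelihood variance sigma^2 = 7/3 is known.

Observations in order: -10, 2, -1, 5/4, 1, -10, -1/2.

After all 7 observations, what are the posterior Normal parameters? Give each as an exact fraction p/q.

mu_0=-1717/1064, tau_0^2=11/38

obs 1: x=-10 → posterior Normal(-95/34, 77/68)
obs 2: x=2 → posterior Normal(-124/101, 77/101)
obs 3: x=-1 → posterior Normal(-157/134, 77/134)
obs 4: x=5/4 → posterior Normal(-463/668, 77/167)
obs 5: x=1 → posterior Normal(-331/800, 77/200)
obs 6: x=-10 → posterior Normal(-1651/932, 77/233)
obs 7: x=-1/2 → posterior Normal(-1717/1064, 11/38)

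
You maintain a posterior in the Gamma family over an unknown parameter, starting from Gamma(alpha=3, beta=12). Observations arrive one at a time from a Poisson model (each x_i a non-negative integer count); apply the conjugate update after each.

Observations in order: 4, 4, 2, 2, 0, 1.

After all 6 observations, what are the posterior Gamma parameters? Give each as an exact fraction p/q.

alpha=16, beta=18

obs 1: x=4 → posterior Gamma(7, 13)
obs 2: x=4 → posterior Gamma(11, 14)
obs 3: x=2 → posterior Gamma(13, 15)
obs 4: x=2 → posterior Gamma(15, 16)
obs 5: x=0 → posterior Gamma(15, 17)
obs 6: x=1 → posterior Gamma(16, 18)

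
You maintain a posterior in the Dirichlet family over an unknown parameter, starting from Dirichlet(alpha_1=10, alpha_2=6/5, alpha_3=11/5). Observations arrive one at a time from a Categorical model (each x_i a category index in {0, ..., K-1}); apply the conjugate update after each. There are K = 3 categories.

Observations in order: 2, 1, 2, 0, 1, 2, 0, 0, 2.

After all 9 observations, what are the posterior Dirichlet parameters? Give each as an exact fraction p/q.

obs 1: x=2 → posterior Dirichlet(10, 6/5, 16/5)
obs 2: x=1 → posterior Dirichlet(10, 11/5, 16/5)
obs 3: x=2 → posterior Dirichlet(10, 11/5, 21/5)
obs 4: x=0 → posterior Dirichlet(11, 11/5, 21/5)
obs 5: x=1 → posterior Dirichlet(11, 16/5, 21/5)
obs 6: x=2 → posterior Dirichlet(11, 16/5, 26/5)
obs 7: x=0 → posterior Dirichlet(12, 16/5, 26/5)
obs 8: x=0 → posterior Dirichlet(13, 16/5, 26/5)
obs 9: x=2 → posterior Dirichlet(13, 16/5, 31/5)

alpha_1=13, alpha_2=16/5, alpha_3=31/5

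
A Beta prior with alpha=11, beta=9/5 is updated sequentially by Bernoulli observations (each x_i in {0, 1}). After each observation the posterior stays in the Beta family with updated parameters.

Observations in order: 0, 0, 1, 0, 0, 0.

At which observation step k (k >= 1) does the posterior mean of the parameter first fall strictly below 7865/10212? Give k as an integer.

k = 2

obs 1: x=0 → posterior Beta(11, 14/5)
obs 2: x=0 → posterior Beta(11, 19/5)
obs 3: x=1 → posterior Beta(12, 19/5)
obs 4: x=0 → posterior Beta(12, 24/5)
obs 5: x=0 → posterior Beta(12, 29/5)
obs 6: x=0 → posterior Beta(12, 34/5)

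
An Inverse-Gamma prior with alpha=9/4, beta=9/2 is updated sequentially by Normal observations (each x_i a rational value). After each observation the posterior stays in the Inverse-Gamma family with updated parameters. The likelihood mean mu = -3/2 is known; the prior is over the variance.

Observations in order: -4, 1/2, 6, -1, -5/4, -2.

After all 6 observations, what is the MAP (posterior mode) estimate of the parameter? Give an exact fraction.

obs 1: x=-4 → posterior Inverse-Gamma(11/4, 61/8)
obs 2: x=1/2 → posterior Inverse-Gamma(13/4, 77/8)
obs 3: x=6 → posterior Inverse-Gamma(15/4, 151/4)
obs 4: x=-1 → posterior Inverse-Gamma(17/4, 303/8)
obs 5: x=-5/4 → posterior Inverse-Gamma(19/4, 1213/32)
obs 6: x=-2 → posterior Inverse-Gamma(21/4, 1217/32)

1217/200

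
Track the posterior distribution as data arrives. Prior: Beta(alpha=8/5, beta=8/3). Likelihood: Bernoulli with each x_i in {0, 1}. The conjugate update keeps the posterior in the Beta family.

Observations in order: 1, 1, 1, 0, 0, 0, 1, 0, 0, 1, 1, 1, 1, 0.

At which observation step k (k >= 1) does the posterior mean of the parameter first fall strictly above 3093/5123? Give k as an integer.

obs 1: x=1 → posterior Beta(13/5, 8/3)
obs 2: x=1 → posterior Beta(18/5, 8/3)
obs 3: x=1 → posterior Beta(23/5, 8/3)
obs 4: x=0 → posterior Beta(23/5, 11/3)
obs 5: x=0 → posterior Beta(23/5, 14/3)
obs 6: x=0 → posterior Beta(23/5, 17/3)
obs 7: x=1 → posterior Beta(28/5, 17/3)
obs 8: x=0 → posterior Beta(28/5, 20/3)
obs 9: x=0 → posterior Beta(28/5, 23/3)
obs 10: x=1 → posterior Beta(33/5, 23/3)
obs 11: x=1 → posterior Beta(38/5, 23/3)
obs 12: x=1 → posterior Beta(43/5, 23/3)
obs 13: x=1 → posterior Beta(48/5, 23/3)
obs 14: x=0 → posterior Beta(48/5, 26/3)

k = 3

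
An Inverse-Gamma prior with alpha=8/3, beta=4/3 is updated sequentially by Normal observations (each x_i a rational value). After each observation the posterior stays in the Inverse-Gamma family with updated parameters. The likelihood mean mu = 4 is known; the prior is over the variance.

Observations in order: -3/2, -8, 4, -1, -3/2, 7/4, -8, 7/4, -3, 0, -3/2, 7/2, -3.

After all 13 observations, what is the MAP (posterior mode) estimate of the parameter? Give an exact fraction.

obs 1: x=-3/2 → posterior Inverse-Gamma(19/6, 395/24)
obs 2: x=-8 → posterior Inverse-Gamma(11/3, 2123/24)
obs 3: x=4 → posterior Inverse-Gamma(25/6, 2123/24)
obs 4: x=-1 → posterior Inverse-Gamma(14/3, 2423/24)
obs 5: x=-3/2 → posterior Inverse-Gamma(31/6, 1393/12)
obs 6: x=7/4 → posterior Inverse-Gamma(17/3, 11387/96)
obs 7: x=-8 → posterior Inverse-Gamma(37/6, 18299/96)
obs 8: x=7/4 → posterior Inverse-Gamma(20/3, 9271/48)
obs 9: x=-3 → posterior Inverse-Gamma(43/6, 10447/48)
obs 10: x=0 → posterior Inverse-Gamma(23/3, 10831/48)
obs 11: x=-3/2 → posterior Inverse-Gamma(49/6, 11557/48)
obs 12: x=7/2 → posterior Inverse-Gamma(26/3, 11563/48)
obs 13: x=-3 → posterior Inverse-Gamma(55/6, 12739/48)

12739/488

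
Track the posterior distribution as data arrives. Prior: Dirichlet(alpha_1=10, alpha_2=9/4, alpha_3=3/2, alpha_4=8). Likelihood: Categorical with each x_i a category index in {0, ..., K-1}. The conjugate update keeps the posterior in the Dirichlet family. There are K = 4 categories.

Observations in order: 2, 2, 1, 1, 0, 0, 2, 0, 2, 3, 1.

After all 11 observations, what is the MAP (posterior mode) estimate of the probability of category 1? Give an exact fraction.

obs 1: x=2 → posterior Dirichlet(10, 9/4, 5/2, 8)
obs 2: x=2 → posterior Dirichlet(10, 9/4, 7/2, 8)
obs 3: x=1 → posterior Dirichlet(10, 13/4, 7/2, 8)
obs 4: x=1 → posterior Dirichlet(10, 17/4, 7/2, 8)
obs 5: x=0 → posterior Dirichlet(11, 17/4, 7/2, 8)
obs 6: x=0 → posterior Dirichlet(12, 17/4, 7/2, 8)
obs 7: x=2 → posterior Dirichlet(12, 17/4, 9/2, 8)
obs 8: x=0 → posterior Dirichlet(13, 17/4, 9/2, 8)
obs 9: x=2 → posterior Dirichlet(13, 17/4, 11/2, 8)
obs 10: x=3 → posterior Dirichlet(13, 17/4, 11/2, 9)
obs 11: x=1 → posterior Dirichlet(13, 21/4, 11/2, 9)

17/115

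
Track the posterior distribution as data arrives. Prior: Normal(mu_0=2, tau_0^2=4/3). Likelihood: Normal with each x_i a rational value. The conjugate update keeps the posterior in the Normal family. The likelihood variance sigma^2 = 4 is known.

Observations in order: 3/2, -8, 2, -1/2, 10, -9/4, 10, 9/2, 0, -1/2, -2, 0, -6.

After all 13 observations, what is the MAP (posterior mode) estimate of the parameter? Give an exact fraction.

obs 1: x=3/2 → posterior Normal(15/8, 1)
obs 2: x=-8 → posterior Normal(-1/10, 4/5)
obs 3: x=2 → posterior Normal(1/4, 2/3)
obs 4: x=-1/2 → posterior Normal(1/7, 4/7)
obs 5: x=10 → posterior Normal(11/8, 1/2)
obs 6: x=-9/4 → posterior Normal(35/36, 4/9)
obs 7: x=10 → posterior Normal(15/8, 2/5)
obs 8: x=9/2 → posterior Normal(93/44, 4/11)
obs 9: x=0 → posterior Normal(31/16, 1/3)
obs 10: x=-1/2 → posterior Normal(7/4, 4/13)
obs 11: x=-2 → posterior Normal(83/56, 2/7)
obs 12: x=0 → posterior Normal(83/60, 4/15)
obs 13: x=-6 → posterior Normal(59/64, 1/4)

59/64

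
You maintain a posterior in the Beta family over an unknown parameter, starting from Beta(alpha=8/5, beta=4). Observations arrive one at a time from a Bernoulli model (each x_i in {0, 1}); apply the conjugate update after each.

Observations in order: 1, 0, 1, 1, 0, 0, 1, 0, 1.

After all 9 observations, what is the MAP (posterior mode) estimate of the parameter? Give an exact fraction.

obs 1: x=1 → posterior Beta(13/5, 4)
obs 2: x=0 → posterior Beta(13/5, 5)
obs 3: x=1 → posterior Beta(18/5, 5)
obs 4: x=1 → posterior Beta(23/5, 5)
obs 5: x=0 → posterior Beta(23/5, 6)
obs 6: x=0 → posterior Beta(23/5, 7)
obs 7: x=1 → posterior Beta(28/5, 7)
obs 8: x=0 → posterior Beta(28/5, 8)
obs 9: x=1 → posterior Beta(33/5, 8)

4/9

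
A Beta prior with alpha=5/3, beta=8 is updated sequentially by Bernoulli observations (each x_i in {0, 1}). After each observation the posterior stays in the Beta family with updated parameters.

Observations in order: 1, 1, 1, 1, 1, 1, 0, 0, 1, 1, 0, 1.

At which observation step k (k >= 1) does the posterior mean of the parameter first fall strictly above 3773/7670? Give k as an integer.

obs 1: x=1 → posterior Beta(8/3, 8)
obs 2: x=1 → posterior Beta(11/3, 8)
obs 3: x=1 → posterior Beta(14/3, 8)
obs 4: x=1 → posterior Beta(17/3, 8)
obs 5: x=1 → posterior Beta(20/3, 8)
obs 6: x=1 → posterior Beta(23/3, 8)
obs 7: x=0 → posterior Beta(23/3, 9)
obs 8: x=0 → posterior Beta(23/3, 10)
obs 9: x=1 → posterior Beta(26/3, 10)
obs 10: x=1 → posterior Beta(29/3, 10)
obs 11: x=0 → posterior Beta(29/3, 11)
obs 12: x=1 → posterior Beta(32/3, 11)

k = 12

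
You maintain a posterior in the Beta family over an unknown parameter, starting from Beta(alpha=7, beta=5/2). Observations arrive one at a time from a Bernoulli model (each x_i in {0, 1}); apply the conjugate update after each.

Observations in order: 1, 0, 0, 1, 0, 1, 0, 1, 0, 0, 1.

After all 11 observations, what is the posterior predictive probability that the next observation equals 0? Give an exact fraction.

17/41

obs 1: x=1 → posterior Beta(8, 5/2)
obs 2: x=0 → posterior Beta(8, 7/2)
obs 3: x=0 → posterior Beta(8, 9/2)
obs 4: x=1 → posterior Beta(9, 9/2)
obs 5: x=0 → posterior Beta(9, 11/2)
obs 6: x=1 → posterior Beta(10, 11/2)
obs 7: x=0 → posterior Beta(10, 13/2)
obs 8: x=1 → posterior Beta(11, 13/2)
obs 9: x=0 → posterior Beta(11, 15/2)
obs 10: x=0 → posterior Beta(11, 17/2)
obs 11: x=1 → posterior Beta(12, 17/2)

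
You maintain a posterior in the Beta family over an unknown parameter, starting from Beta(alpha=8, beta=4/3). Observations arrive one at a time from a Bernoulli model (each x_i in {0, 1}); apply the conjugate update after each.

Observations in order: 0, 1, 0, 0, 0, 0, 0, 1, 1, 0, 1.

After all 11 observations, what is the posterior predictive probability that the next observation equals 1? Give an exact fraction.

obs 1: x=0 → posterior Beta(8, 7/3)
obs 2: x=1 → posterior Beta(9, 7/3)
obs 3: x=0 → posterior Beta(9, 10/3)
obs 4: x=0 → posterior Beta(9, 13/3)
obs 5: x=0 → posterior Beta(9, 16/3)
obs 6: x=0 → posterior Beta(9, 19/3)
obs 7: x=0 → posterior Beta(9, 22/3)
obs 8: x=1 → posterior Beta(10, 22/3)
obs 9: x=1 → posterior Beta(11, 22/3)
obs 10: x=0 → posterior Beta(11, 25/3)
obs 11: x=1 → posterior Beta(12, 25/3)

36/61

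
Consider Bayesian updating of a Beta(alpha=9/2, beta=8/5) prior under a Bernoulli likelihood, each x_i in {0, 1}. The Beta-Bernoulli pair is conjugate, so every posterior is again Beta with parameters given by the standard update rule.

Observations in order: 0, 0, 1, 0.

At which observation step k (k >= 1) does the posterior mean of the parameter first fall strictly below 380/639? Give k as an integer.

k = 2

obs 1: x=0 → posterior Beta(9/2, 13/5)
obs 2: x=0 → posterior Beta(9/2, 18/5)
obs 3: x=1 → posterior Beta(11/2, 18/5)
obs 4: x=0 → posterior Beta(11/2, 23/5)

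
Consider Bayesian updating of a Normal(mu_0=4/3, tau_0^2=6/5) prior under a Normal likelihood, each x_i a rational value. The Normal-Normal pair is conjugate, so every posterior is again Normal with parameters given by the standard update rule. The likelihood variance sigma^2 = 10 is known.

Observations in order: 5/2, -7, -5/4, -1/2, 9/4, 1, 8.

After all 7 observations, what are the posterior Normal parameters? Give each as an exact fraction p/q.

obs 1: x=5/2 → posterior Normal(35/24, 15/14)
obs 2: x=-7 → posterior Normal(119/186, 30/31)
obs 3: x=-5/4 → posterior Normal(193/408, 15/17)
obs 4: x=-1/2 → posterior Normal(175/444, 30/37)
obs 5: x=9/4 → posterior Normal(8/15, 3/4)
obs 6: x=1 → posterior Normal(73/129, 30/43)
obs 7: x=8 → posterior Normal(145/138, 15/23)

mu_0=145/138, tau_0^2=15/23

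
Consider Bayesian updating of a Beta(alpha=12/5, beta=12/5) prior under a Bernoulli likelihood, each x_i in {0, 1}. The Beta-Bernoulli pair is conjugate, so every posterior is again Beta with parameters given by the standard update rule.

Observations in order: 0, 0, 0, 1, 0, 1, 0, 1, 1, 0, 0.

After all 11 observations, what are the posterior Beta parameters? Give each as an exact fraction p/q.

obs 1: x=0 → posterior Beta(12/5, 17/5)
obs 2: x=0 → posterior Beta(12/5, 22/5)
obs 3: x=0 → posterior Beta(12/5, 27/5)
obs 4: x=1 → posterior Beta(17/5, 27/5)
obs 5: x=0 → posterior Beta(17/5, 32/5)
obs 6: x=1 → posterior Beta(22/5, 32/5)
obs 7: x=0 → posterior Beta(22/5, 37/5)
obs 8: x=1 → posterior Beta(27/5, 37/5)
obs 9: x=1 → posterior Beta(32/5, 37/5)
obs 10: x=0 → posterior Beta(32/5, 42/5)
obs 11: x=0 → posterior Beta(32/5, 47/5)

alpha=32/5, beta=47/5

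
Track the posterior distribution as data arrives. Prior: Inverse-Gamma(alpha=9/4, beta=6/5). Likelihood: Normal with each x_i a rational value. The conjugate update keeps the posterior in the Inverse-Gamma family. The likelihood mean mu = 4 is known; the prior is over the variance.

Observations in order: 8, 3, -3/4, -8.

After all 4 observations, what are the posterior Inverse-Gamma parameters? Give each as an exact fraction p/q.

alpha=17/4, beta=14877/160

obs 1: x=8 → posterior Inverse-Gamma(11/4, 46/5)
obs 2: x=3 → posterior Inverse-Gamma(13/4, 97/10)
obs 3: x=-3/4 → posterior Inverse-Gamma(15/4, 3357/160)
obs 4: x=-8 → posterior Inverse-Gamma(17/4, 14877/160)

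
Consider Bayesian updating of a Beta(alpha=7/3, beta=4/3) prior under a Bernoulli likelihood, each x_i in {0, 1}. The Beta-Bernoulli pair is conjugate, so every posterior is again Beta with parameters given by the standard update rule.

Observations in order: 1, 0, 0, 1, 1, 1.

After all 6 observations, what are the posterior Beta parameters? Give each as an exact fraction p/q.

alpha=19/3, beta=10/3

obs 1: x=1 → posterior Beta(10/3, 4/3)
obs 2: x=0 → posterior Beta(10/3, 7/3)
obs 3: x=0 → posterior Beta(10/3, 10/3)
obs 4: x=1 → posterior Beta(13/3, 10/3)
obs 5: x=1 → posterior Beta(16/3, 10/3)
obs 6: x=1 → posterior Beta(19/3, 10/3)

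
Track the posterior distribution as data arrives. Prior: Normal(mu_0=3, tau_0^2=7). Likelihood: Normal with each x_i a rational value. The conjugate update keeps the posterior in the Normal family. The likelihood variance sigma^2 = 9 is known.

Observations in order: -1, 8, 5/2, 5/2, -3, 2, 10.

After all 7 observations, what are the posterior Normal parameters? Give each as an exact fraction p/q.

obs 1: x=-1 → posterior Normal(5/4, 63/16)
obs 2: x=8 → posterior Normal(76/23, 63/23)
obs 3: x=5/2 → posterior Normal(187/60, 21/10)
obs 4: x=5/2 → posterior Normal(3, 63/37)
obs 5: x=-3 → posterior Normal(45/22, 63/44)
obs 6: x=2 → posterior Normal(104/51, 21/17)
obs 7: x=10 → posterior Normal(3, 63/58)

mu_0=3, tau_0^2=63/58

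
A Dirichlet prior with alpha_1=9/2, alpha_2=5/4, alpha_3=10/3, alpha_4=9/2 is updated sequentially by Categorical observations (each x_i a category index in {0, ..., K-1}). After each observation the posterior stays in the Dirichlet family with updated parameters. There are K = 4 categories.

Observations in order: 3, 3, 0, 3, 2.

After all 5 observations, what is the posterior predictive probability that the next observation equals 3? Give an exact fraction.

90/223

obs 1: x=3 → posterior Dirichlet(9/2, 5/4, 10/3, 11/2)
obs 2: x=3 → posterior Dirichlet(9/2, 5/4, 10/3, 13/2)
obs 3: x=0 → posterior Dirichlet(11/2, 5/4, 10/3, 13/2)
obs 4: x=3 → posterior Dirichlet(11/2, 5/4, 10/3, 15/2)
obs 5: x=2 → posterior Dirichlet(11/2, 5/4, 13/3, 15/2)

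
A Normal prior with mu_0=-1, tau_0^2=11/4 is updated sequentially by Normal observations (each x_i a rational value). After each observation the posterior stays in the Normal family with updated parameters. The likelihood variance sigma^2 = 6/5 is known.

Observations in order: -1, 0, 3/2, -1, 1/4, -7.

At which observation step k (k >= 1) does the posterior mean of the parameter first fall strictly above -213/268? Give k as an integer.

k = 2

obs 1: x=-1 → posterior Normal(-1, 66/79)
obs 2: x=0 → posterior Normal(-79/134, 33/67)
obs 3: x=3/2 → posterior Normal(1/54, 22/63)
obs 4: x=-1 → posterior Normal(-103/488, 33/122)
obs 5: x=1/4 → posterior Normal(-151/1196, 66/299)
obs 6: x=-7 → posterior Normal(-1691/1416, 11/59)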